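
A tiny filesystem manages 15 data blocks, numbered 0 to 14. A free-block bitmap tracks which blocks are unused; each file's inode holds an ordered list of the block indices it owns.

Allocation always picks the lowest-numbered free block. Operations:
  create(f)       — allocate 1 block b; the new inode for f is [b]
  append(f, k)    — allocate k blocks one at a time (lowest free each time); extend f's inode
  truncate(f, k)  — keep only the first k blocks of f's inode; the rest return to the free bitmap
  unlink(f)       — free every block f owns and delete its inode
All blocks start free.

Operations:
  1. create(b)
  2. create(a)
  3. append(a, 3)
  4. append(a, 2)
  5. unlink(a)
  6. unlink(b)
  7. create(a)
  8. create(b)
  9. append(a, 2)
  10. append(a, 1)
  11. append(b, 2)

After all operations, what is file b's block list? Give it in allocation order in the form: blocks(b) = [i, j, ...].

  1. create(b)  ⇒  F..............  {b→[0]}
  2. create(a)  ⇒  FF.............  {a→[1]; b→[0]}
  3. append(a, 3)  ⇒  FFFFF..........  {a→[1, 2, 3, 4]; b→[0]}
  4. append(a, 2)  ⇒  FFFFFFF........  {a→[1, 2, 3, 4, 5, 6]; b→[0]}
  5. unlink(a)  ⇒  F..............  {b→[0]}
  6. unlink(b)  ⇒  ...............  {}
  7. create(a)  ⇒  F..............  {a→[0]}
  8. create(b)  ⇒  FF.............  {a→[0]; b→[1]}
  9. append(a, 2)  ⇒  FFFF...........  {a→[0, 2, 3]; b→[1]}
  10. append(a, 1)  ⇒  FFFFF..........  {a→[0, 2, 3, 4]; b→[1]}
  11. append(b, 2)  ⇒  FFFFFFF........  {a→[0, 2, 3, 4]; b→[1, 5, 6]}

blocks(b) = [1, 5, 6]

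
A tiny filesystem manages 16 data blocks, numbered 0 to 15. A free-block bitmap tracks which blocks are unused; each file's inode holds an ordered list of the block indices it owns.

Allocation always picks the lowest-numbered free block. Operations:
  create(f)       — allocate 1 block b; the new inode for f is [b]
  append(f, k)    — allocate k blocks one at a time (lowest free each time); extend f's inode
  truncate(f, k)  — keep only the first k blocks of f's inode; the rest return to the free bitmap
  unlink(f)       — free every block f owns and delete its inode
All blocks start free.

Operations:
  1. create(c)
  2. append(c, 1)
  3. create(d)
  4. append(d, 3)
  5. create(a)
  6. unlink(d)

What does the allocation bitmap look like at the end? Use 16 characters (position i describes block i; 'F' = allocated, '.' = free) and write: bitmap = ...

bitmap = FF....F.........

  1. create(c)  ⇒  F...............  {c→[0]}
  2. append(c, 1)  ⇒  FF..............  {c→[0, 1]}
  3. create(d)  ⇒  FFF.............  {c→[0, 1]; d→[2]}
  4. append(d, 3)  ⇒  FFFFFF..........  {c→[0, 1]; d→[2, 3, 4, 5]}
  5. create(a)  ⇒  FFFFFFF.........  {a→[6]; c→[0, 1]; d→[2, 3, 4, 5]}
  6. unlink(d)  ⇒  FF....F.........  {a→[6]; c→[0, 1]}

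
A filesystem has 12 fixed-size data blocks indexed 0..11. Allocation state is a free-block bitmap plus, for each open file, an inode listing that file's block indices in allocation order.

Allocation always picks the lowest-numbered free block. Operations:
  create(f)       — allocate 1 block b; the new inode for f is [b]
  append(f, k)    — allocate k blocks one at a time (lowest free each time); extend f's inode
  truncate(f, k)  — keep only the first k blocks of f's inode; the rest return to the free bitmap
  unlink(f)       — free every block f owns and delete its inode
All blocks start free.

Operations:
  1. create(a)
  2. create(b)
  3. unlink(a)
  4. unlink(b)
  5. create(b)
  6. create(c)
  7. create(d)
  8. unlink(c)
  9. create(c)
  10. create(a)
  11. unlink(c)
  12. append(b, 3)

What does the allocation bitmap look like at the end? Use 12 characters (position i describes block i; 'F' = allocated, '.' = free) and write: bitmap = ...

bitmap = FFFFFF......

[1] create(a) — a=0 (map F...........)
[2] create(b) — a=0 b=1 (map FF..........)
[3] unlink(a) — b=1 (map .F..........)
[4] unlink(b) —  (map ............)
[5] create(b) — b=0 (map F...........)
[6] create(c) — b=0 c=1 (map FF..........)
[7] create(d) — b=0 c=1 d=2 (map FFF.........)
[8] unlink(c) — b=0 d=2 (map F.F.........)
[9] create(c) — b=0 c=1 d=2 (map FFF.........)
[10] create(a) — a=3 b=0 c=1 d=2 (map FFFF........)
[11] unlink(c) — a=3 b=0 d=2 (map F.FF........)
[12] append(b, 3) — a=3 b=0,1,4,5 d=2 (map FFFFFF......)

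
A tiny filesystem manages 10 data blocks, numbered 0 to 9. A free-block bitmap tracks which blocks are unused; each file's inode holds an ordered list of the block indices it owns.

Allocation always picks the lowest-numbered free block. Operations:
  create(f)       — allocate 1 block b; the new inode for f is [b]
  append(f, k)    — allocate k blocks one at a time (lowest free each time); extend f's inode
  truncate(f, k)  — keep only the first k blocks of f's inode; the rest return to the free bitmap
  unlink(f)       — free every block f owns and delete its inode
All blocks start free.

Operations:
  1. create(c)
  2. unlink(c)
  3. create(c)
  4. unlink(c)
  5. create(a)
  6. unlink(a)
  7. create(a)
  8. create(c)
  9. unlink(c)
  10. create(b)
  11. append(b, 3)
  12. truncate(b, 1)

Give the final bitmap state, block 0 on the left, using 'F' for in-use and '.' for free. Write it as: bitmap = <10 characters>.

create(c): bitmap=F......... | c=[0]
unlink(c): bitmap=.......... | 
create(c): bitmap=F......... | c=[0]
unlink(c): bitmap=.......... | 
create(a): bitmap=F......... | a=[0]
unlink(a): bitmap=.......... | 
create(a): bitmap=F......... | a=[0]
create(c): bitmap=FF........ | a=[0] c=[1]
unlink(c): bitmap=F......... | a=[0]
create(b): bitmap=FF........ | a=[0] b=[1]
append(b, 3): bitmap=FFFFF..... | a=[0] b=[1, 2, 3, 4]
truncate(b, 1): bitmap=FF........ | a=[0] b=[1]

bitmap = FF........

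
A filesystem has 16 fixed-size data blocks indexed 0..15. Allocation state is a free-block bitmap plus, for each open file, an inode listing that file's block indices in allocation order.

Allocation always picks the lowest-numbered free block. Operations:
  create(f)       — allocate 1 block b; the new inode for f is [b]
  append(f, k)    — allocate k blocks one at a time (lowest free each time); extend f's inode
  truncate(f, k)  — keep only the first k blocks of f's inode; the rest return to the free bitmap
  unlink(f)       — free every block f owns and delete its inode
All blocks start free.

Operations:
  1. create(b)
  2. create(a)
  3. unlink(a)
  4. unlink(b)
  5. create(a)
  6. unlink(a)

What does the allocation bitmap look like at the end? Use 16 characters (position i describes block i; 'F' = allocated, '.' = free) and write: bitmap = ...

bitmap = ................

  1. create(b)  ⇒  F...............  {b→[0]}
  2. create(a)  ⇒  FF..............  {a→[1]; b→[0]}
  3. unlink(a)  ⇒  F...............  {b→[0]}
  4. unlink(b)  ⇒  ................  {}
  5. create(a)  ⇒  F...............  {a→[0]}
  6. unlink(a)  ⇒  ................  {}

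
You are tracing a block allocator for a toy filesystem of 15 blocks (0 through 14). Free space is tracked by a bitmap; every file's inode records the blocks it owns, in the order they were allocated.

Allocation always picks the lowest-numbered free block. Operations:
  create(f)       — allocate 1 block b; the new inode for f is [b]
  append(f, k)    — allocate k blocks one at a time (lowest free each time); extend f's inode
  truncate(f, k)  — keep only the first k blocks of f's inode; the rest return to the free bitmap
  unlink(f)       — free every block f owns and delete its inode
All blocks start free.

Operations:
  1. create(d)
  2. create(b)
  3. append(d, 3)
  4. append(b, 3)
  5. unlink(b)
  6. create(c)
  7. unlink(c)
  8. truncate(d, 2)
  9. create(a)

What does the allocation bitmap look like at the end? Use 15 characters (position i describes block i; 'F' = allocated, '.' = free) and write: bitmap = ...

bitmap = FFF............

after create(d) → d:[0]  free=[F..............]
after create(b) → b:[1], d:[0]  free=[FF.............]
after append(d, 3) → b:[1], d:[0, 2, 3, 4]  free=[FFFFF..........]
after append(b, 3) → b:[1, 5, 6, 7], d:[0, 2, 3, 4]  free=[FFFFFFFF.......]
after unlink(b) → d:[0, 2, 3, 4]  free=[F.FFF..........]
after create(c) → c:[1], d:[0, 2, 3, 4]  free=[FFFFF..........]
after unlink(c) → d:[0, 2, 3, 4]  free=[F.FFF..........]
after truncate(d, 2) → d:[0, 2]  free=[F.F............]
after create(a) → a:[1], d:[0, 2]  free=[FFF............]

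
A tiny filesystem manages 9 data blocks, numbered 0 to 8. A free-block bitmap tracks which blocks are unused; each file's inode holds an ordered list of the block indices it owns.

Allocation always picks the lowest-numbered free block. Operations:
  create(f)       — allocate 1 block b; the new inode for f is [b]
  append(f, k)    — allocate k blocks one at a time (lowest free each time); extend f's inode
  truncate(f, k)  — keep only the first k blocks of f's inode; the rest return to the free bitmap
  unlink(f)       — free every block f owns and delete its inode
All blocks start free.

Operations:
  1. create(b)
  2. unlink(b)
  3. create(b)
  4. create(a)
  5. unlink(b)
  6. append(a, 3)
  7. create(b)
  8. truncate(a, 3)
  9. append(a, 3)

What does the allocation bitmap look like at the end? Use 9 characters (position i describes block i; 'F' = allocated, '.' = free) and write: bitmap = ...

bitmap = FFFFFFF..

create(b): bitmap=F........ | b=[0]
unlink(b): bitmap=......... | 
create(b): bitmap=F........ | b=[0]
create(a): bitmap=FF....... | a=[1] b=[0]
unlink(b): bitmap=.F....... | a=[1]
append(a, 3): bitmap=FFFF..... | a=[1, 0, 2, 3]
create(b): bitmap=FFFFF.... | a=[1, 0, 2, 3] b=[4]
truncate(a, 3): bitmap=FFF.F.... | a=[1, 0, 2] b=[4]
append(a, 3): bitmap=FFFFFFF.. | a=[1, 0, 2, 3, 5, 6] b=[4]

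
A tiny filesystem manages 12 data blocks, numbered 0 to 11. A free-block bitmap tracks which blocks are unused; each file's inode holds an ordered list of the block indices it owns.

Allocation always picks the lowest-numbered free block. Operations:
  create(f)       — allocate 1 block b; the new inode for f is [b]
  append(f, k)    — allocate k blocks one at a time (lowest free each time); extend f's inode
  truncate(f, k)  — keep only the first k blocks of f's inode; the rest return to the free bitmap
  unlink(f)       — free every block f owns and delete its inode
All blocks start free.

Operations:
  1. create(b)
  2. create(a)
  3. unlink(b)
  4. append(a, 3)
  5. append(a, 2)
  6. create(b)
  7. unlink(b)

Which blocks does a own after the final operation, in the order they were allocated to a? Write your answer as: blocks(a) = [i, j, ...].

blocks(a) = [1, 0, 2, 3, 4, 5]

create(b): bitmap=F........... | b=[0]
create(a): bitmap=FF.......... | a=[1] b=[0]
unlink(b): bitmap=.F.......... | a=[1]
append(a, 3): bitmap=FFFF........ | a=[1, 0, 2, 3]
append(a, 2): bitmap=FFFFFF...... | a=[1, 0, 2, 3, 4, 5]
create(b): bitmap=FFFFFFF..... | a=[1, 0, 2, 3, 4, 5] b=[6]
unlink(b): bitmap=FFFFFF...... | a=[1, 0, 2, 3, 4, 5]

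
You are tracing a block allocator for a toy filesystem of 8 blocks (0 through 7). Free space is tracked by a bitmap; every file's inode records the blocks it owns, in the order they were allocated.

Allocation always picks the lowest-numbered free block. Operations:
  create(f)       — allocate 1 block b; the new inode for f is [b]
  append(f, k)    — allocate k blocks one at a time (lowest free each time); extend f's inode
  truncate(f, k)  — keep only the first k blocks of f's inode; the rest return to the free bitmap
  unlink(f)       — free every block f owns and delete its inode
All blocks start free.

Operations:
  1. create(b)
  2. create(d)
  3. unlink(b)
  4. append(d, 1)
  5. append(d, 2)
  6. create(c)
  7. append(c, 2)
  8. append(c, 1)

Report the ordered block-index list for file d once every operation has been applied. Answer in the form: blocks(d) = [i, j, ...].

after create(b) → b:[0]  free=[F.......]
after create(d) → b:[0], d:[1]  free=[FF......]
after unlink(b) → d:[1]  free=[.F......]
after append(d, 1) → d:[1, 0]  free=[FF......]
after append(d, 2) → d:[1, 0, 2, 3]  free=[FFFF....]
after create(c) → c:[4], d:[1, 0, 2, 3]  free=[FFFFF...]
after append(c, 2) → c:[4, 5, 6], d:[1, 0, 2, 3]  free=[FFFFFFF.]
after append(c, 1) → c:[4, 5, 6, 7], d:[1, 0, 2, 3]  free=[FFFFFFFF]

blocks(d) = [1, 0, 2, 3]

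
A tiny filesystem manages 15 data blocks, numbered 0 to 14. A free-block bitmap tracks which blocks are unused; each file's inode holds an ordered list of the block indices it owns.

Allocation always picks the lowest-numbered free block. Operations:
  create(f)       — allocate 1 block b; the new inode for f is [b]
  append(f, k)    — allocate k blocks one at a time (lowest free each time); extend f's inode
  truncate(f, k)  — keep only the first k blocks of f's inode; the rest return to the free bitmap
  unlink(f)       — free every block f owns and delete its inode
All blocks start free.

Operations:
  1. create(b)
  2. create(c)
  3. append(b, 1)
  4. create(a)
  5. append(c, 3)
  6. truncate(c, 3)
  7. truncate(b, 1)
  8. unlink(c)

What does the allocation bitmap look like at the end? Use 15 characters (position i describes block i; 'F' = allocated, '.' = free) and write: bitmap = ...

after create(b) → b:[0]  free=[F..............]
after create(c) → b:[0], c:[1]  free=[FF.............]
after append(b, 1) → b:[0, 2], c:[1]  free=[FFF............]
after create(a) → a:[3], b:[0, 2], c:[1]  free=[FFFF...........]
after append(c, 3) → a:[3], b:[0, 2], c:[1, 4, 5, 6]  free=[FFFFFFF........]
after truncate(c, 3) → a:[3], b:[0, 2], c:[1, 4, 5]  free=[FFFFFF.........]
after truncate(b, 1) → a:[3], b:[0], c:[1, 4, 5]  free=[FF.FFF.........]
after unlink(c) → a:[3], b:[0]  free=[F..F...........]

bitmap = F..F...........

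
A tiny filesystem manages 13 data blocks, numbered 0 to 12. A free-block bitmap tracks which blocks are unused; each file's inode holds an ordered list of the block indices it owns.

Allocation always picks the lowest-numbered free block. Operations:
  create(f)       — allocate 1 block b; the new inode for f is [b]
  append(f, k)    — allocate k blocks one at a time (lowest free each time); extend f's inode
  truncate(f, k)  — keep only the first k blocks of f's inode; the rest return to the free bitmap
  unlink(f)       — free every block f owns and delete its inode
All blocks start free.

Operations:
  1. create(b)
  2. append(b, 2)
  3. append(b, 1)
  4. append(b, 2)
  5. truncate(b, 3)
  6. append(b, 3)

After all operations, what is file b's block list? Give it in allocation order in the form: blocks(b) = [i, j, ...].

blocks(b) = [0, 1, 2, 3, 4, 5]

  1. create(b)  ⇒  F............  {b→[0]}
  2. append(b, 2)  ⇒  FFF..........  {b→[0, 1, 2]}
  3. append(b, 1)  ⇒  FFFF.........  {b→[0, 1, 2, 3]}
  4. append(b, 2)  ⇒  FFFFFF.......  {b→[0, 1, 2, 3, 4, 5]}
  5. truncate(b, 3)  ⇒  FFF..........  {b→[0, 1, 2]}
  6. append(b, 3)  ⇒  FFFFFF.......  {b→[0, 1, 2, 3, 4, 5]}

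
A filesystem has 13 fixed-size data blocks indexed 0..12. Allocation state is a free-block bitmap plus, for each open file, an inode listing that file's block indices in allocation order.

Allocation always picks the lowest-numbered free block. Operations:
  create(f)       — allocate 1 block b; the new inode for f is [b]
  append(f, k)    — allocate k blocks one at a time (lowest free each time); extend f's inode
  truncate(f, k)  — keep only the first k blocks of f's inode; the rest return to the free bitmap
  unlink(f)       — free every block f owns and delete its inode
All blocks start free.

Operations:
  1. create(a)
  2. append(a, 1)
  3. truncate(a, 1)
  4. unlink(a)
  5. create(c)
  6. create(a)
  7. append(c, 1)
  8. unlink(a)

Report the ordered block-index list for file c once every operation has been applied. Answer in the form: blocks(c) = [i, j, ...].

blocks(c) = [0, 2]

  1. create(a)  ⇒  F............  {a→[0]}
  2. append(a, 1)  ⇒  FF...........  {a→[0, 1]}
  3. truncate(a, 1)  ⇒  F............  {a→[0]}
  4. unlink(a)  ⇒  .............  {}
  5. create(c)  ⇒  F............  {c→[0]}
  6. create(a)  ⇒  FF...........  {a→[1]; c→[0]}
  7. append(c, 1)  ⇒  FFF..........  {a→[1]; c→[0, 2]}
  8. unlink(a)  ⇒  F.F..........  {c→[0, 2]}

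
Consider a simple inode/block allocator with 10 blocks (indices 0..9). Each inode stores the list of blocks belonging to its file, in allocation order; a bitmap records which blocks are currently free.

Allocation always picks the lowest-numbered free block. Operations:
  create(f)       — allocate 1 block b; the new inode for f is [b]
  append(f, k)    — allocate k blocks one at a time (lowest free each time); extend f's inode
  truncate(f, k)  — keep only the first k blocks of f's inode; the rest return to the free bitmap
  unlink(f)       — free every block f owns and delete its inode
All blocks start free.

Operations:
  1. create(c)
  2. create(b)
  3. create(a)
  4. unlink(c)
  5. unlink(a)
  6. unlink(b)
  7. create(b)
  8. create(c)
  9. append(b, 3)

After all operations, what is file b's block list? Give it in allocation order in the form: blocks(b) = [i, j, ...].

  1. create(c)  ⇒  F.........  {c→[0]}
  2. create(b)  ⇒  FF........  {b→[1]; c→[0]}
  3. create(a)  ⇒  FFF.......  {a→[2]; b→[1]; c→[0]}
  4. unlink(c)  ⇒  .FF.......  {a→[2]; b→[1]}
  5. unlink(a)  ⇒  .F........  {b→[1]}
  6. unlink(b)  ⇒  ..........  {}
  7. create(b)  ⇒  F.........  {b→[0]}
  8. create(c)  ⇒  FF........  {b→[0]; c→[1]}
  9. append(b, 3)  ⇒  FFFFF.....  {b→[0, 2, 3, 4]; c→[1]}

blocks(b) = [0, 2, 3, 4]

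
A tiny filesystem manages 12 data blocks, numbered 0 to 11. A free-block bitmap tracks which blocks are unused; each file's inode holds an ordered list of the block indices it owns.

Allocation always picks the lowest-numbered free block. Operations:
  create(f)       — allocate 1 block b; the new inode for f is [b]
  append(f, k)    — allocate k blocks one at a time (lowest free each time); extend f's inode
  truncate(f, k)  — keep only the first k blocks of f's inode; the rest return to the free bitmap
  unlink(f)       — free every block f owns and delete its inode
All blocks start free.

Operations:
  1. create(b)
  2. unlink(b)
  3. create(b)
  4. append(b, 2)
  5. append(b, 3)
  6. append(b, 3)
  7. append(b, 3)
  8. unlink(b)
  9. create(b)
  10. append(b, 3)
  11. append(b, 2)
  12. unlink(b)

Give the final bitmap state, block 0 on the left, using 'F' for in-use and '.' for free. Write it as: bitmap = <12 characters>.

bitmap = ............

  1. create(b)  ⇒  F...........  {b→[0]}
  2. unlink(b)  ⇒  ............  {}
  3. create(b)  ⇒  F...........  {b→[0]}
  4. append(b, 2)  ⇒  FFF.........  {b→[0, 1, 2]}
  5. append(b, 3)  ⇒  FFFFFF......  {b→[0, 1, 2, 3, 4, 5]}
  6. append(b, 3)  ⇒  FFFFFFFFF...  {b→[0, 1, 2, 3, 4, 5, 6, 7, 8]}
  7. append(b, 3)  ⇒  FFFFFFFFFFFF  {b→[0, 1, 2, 3, 4, 5, 6, 7, 8, 9, 10, 11]}
  8. unlink(b)  ⇒  ............  {}
  9. create(b)  ⇒  F...........  {b→[0]}
  10. append(b, 3)  ⇒  FFFF........  {b→[0, 1, 2, 3]}
  11. append(b, 2)  ⇒  FFFFFF......  {b→[0, 1, 2, 3, 4, 5]}
  12. unlink(b)  ⇒  ............  {}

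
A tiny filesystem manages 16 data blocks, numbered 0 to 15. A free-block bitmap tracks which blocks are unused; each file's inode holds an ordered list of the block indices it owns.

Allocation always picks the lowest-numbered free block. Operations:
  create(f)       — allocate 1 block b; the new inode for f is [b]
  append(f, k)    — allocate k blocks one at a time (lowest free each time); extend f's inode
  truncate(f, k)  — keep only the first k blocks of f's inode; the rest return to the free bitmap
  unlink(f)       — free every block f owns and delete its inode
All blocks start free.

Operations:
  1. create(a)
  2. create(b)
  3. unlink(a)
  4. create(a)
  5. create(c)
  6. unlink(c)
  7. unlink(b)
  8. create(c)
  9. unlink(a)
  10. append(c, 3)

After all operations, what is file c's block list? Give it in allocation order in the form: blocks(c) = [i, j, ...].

blocks(c) = [1, 0, 2, 3]

create(a): bitmap=F............... | a=[0]
create(b): bitmap=FF.............. | a=[0] b=[1]
unlink(a): bitmap=.F.............. | b=[1]
create(a): bitmap=FF.............. | a=[0] b=[1]
create(c): bitmap=FFF............. | a=[0] b=[1] c=[2]
unlink(c): bitmap=FF.............. | a=[0] b=[1]
unlink(b): bitmap=F............... | a=[0]
create(c): bitmap=FF.............. | a=[0] c=[1]
unlink(a): bitmap=.F.............. | c=[1]
append(c, 3): bitmap=FFFF............ | c=[1, 0, 2, 3]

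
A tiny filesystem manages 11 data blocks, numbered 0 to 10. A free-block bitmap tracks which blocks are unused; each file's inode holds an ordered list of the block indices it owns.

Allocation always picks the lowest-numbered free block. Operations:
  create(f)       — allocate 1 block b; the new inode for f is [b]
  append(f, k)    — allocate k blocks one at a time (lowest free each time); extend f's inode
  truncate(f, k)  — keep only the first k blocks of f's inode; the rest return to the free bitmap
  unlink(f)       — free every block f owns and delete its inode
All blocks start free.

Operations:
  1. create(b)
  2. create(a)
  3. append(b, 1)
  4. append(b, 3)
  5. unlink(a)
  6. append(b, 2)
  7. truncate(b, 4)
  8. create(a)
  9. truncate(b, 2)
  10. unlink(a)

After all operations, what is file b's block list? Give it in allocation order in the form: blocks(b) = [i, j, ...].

blocks(b) = [0, 2]

create(b): bitmap=F.......... | b=[0]
create(a): bitmap=FF......... | a=[1] b=[0]
append(b, 1): bitmap=FFF........ | a=[1] b=[0, 2]
append(b, 3): bitmap=FFFFFF..... | a=[1] b=[0, 2, 3, 4, 5]
unlink(a): bitmap=F.FFFF..... | b=[0, 2, 3, 4, 5]
append(b, 2): bitmap=FFFFFFF.... | b=[0, 2, 3, 4, 5, 1, 6]
truncate(b, 4): bitmap=F.FFF...... | b=[0, 2, 3, 4]
create(a): bitmap=FFFFF...... | a=[1] b=[0, 2, 3, 4]
truncate(b, 2): bitmap=FFF........ | a=[1] b=[0, 2]
unlink(a): bitmap=F.F........ | b=[0, 2]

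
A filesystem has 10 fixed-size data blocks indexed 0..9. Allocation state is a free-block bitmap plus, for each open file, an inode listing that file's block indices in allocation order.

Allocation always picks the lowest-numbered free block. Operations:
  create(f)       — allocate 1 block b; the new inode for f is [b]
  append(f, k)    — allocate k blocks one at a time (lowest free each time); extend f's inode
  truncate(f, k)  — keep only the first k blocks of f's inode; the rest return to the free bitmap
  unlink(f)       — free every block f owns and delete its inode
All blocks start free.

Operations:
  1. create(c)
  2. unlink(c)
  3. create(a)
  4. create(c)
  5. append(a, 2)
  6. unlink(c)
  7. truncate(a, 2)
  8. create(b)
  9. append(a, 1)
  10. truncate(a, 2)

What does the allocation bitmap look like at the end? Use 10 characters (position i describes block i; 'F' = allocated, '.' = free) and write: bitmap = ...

after create(c) → c:[0]  free=[F.........]
after unlink(c) →   free=[..........]
after create(a) → a:[0]  free=[F.........]
after create(c) → a:[0], c:[1]  free=[FF........]
after append(a, 2) → a:[0, 2, 3], c:[1]  free=[FFFF......]
after unlink(c) → a:[0, 2, 3]  free=[F.FF......]
after truncate(a, 2) → a:[0, 2]  free=[F.F.......]
after create(b) → a:[0, 2], b:[1]  free=[FFF.......]
after append(a, 1) → a:[0, 2, 3], b:[1]  free=[FFFF......]
after truncate(a, 2) → a:[0, 2], b:[1]  free=[FFF.......]

bitmap = FFF.......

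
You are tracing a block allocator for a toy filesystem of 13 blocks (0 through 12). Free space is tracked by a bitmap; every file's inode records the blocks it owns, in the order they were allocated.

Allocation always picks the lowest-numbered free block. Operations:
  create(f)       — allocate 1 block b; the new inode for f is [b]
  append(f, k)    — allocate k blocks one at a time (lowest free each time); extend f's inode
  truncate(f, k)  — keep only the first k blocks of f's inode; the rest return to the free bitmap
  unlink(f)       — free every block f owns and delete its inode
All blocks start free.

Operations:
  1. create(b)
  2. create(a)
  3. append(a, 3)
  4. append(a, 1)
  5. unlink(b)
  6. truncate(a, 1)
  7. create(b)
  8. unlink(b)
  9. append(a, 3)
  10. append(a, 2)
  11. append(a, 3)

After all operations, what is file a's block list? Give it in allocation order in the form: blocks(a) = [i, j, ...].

blocks(a) = [1, 0, 2, 3, 4, 5, 6, 7, 8]

  1. create(b)  ⇒  F............  {b→[0]}
  2. create(a)  ⇒  FF...........  {a→[1]; b→[0]}
  3. append(a, 3)  ⇒  FFFFF........  {a→[1, 2, 3, 4]; b→[0]}
  4. append(a, 1)  ⇒  FFFFFF.......  {a→[1, 2, 3, 4, 5]; b→[0]}
  5. unlink(b)  ⇒  .FFFFF.......  {a→[1, 2, 3, 4, 5]}
  6. truncate(a, 1)  ⇒  .F...........  {a→[1]}
  7. create(b)  ⇒  FF...........  {a→[1]; b→[0]}
  8. unlink(b)  ⇒  .F...........  {a→[1]}
  9. append(a, 3)  ⇒  FFFF.........  {a→[1, 0, 2, 3]}
  10. append(a, 2)  ⇒  FFFFFF.......  {a→[1, 0, 2, 3, 4, 5]}
  11. append(a, 3)  ⇒  FFFFFFFFF....  {a→[1, 0, 2, 3, 4, 5, 6, 7, 8]}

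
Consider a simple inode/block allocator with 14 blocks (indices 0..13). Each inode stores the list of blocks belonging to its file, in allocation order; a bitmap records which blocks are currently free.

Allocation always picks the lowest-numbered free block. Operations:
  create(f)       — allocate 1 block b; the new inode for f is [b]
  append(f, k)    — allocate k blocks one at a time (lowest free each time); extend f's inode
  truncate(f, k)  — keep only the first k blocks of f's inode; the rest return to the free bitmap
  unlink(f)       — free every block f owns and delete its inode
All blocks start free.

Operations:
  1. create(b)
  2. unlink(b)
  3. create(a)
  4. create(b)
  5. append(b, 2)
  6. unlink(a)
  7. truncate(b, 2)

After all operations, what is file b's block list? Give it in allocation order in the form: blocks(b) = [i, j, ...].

blocks(b) = [1, 2]

[1] create(b) — b=0 (map F.............)
[2] unlink(b) —  (map ..............)
[3] create(a) — a=0 (map F.............)
[4] create(b) — a=0 b=1 (map FF............)
[5] append(b, 2) — a=0 b=1,2,3 (map FFFF..........)
[6] unlink(a) — b=1,2,3 (map .FFF..........)
[7] truncate(b, 2) — b=1,2 (map .FF...........)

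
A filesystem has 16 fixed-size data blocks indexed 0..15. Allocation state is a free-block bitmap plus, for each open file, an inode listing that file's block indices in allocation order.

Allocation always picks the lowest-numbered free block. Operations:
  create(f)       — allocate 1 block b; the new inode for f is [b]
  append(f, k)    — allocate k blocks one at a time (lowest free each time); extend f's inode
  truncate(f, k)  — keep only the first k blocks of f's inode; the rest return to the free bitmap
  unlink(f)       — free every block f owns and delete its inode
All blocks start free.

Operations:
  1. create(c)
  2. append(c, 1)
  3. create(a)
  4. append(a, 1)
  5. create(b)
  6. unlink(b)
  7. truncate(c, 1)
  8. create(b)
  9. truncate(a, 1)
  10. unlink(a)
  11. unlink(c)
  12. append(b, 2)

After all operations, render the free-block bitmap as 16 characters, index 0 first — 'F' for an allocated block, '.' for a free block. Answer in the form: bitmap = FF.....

bitmap = FFF.............

[1] create(c) — c=0 (map F...............)
[2] append(c, 1) — c=0,1 (map FF..............)
[3] create(a) — a=2 c=0,1 (map FFF.............)
[4] append(a, 1) — a=2,3 c=0,1 (map FFFF............)
[5] create(b) — a=2,3 b=4 c=0,1 (map FFFFF...........)
[6] unlink(b) — a=2,3 c=0,1 (map FFFF............)
[7] truncate(c, 1) — a=2,3 c=0 (map F.FF............)
[8] create(b) — a=2,3 b=1 c=0 (map FFFF............)
[9] truncate(a, 1) — a=2 b=1 c=0 (map FFF.............)
[10] unlink(a) — b=1 c=0 (map FF..............)
[11] unlink(c) — b=1 (map .F..............)
[12] append(b, 2) — b=1,0,2 (map FFF.............)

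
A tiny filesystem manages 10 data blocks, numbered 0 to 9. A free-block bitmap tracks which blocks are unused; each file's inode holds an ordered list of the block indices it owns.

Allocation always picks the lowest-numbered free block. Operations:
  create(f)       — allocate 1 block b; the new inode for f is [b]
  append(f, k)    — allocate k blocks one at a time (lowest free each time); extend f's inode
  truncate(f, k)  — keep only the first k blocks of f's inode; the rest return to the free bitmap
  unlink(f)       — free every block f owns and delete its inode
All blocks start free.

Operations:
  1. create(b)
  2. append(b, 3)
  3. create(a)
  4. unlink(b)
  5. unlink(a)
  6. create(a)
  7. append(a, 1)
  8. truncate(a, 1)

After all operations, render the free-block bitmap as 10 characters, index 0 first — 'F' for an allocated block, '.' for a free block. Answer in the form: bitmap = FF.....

[1] create(b) — b=0 (map F.........)
[2] append(b, 3) — b=0,1,2,3 (map FFFF......)
[3] create(a) — a=4 b=0,1,2,3 (map FFFFF.....)
[4] unlink(b) — a=4 (map ....F.....)
[5] unlink(a) —  (map ..........)
[6] create(a) — a=0 (map F.........)
[7] append(a, 1) — a=0,1 (map FF........)
[8] truncate(a, 1) — a=0 (map F.........)

bitmap = F.........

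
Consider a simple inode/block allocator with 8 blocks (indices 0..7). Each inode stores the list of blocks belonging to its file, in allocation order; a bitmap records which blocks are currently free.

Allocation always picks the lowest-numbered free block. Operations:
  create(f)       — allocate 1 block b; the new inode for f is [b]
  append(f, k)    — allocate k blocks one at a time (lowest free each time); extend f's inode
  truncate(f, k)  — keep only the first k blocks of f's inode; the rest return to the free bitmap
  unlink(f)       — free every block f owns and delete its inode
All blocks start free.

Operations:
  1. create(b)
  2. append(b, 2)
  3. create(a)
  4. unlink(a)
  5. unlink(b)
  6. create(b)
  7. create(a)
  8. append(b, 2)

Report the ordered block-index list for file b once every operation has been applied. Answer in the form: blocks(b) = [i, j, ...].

blocks(b) = [0, 2, 3]

[1] create(b) — b=0 (map F.......)
[2] append(b, 2) — b=0,1,2 (map FFF.....)
[3] create(a) — a=3 b=0,1,2 (map FFFF....)
[4] unlink(a) — b=0,1,2 (map FFF.....)
[5] unlink(b) —  (map ........)
[6] create(b) — b=0 (map F.......)
[7] create(a) — a=1 b=0 (map FF......)
[8] append(b, 2) — a=1 b=0,2,3 (map FFFF....)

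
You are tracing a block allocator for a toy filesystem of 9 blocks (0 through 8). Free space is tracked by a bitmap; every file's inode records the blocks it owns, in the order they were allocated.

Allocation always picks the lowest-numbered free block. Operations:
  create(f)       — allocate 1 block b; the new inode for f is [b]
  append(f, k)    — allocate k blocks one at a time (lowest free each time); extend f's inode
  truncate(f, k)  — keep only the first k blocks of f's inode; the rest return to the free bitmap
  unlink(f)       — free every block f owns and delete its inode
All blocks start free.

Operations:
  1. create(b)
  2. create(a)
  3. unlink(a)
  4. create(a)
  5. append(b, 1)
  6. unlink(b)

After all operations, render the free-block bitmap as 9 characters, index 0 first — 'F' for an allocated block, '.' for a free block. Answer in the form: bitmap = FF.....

create(b): bitmap=F........ | b=[0]
create(a): bitmap=FF....... | a=[1] b=[0]
unlink(a): bitmap=F........ | b=[0]
create(a): bitmap=FF....... | a=[1] b=[0]
append(b, 1): bitmap=FFF...... | a=[1] b=[0, 2]
unlink(b): bitmap=.F....... | a=[1]

bitmap = .F.......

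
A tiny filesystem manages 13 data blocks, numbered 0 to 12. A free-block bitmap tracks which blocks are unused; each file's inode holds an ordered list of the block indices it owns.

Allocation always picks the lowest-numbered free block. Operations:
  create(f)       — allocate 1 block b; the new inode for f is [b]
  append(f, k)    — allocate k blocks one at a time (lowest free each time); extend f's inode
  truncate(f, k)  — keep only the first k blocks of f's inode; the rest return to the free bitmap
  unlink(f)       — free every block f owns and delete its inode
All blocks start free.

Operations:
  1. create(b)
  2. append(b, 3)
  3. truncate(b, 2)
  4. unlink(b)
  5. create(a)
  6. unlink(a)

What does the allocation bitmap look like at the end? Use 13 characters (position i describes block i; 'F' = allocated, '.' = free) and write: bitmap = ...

create(b): bitmap=F............ | b=[0]
append(b, 3): bitmap=FFFF......... | b=[0, 1, 2, 3]
truncate(b, 2): bitmap=FF........... | b=[0, 1]
unlink(b): bitmap=............. | 
create(a): bitmap=F............ | a=[0]
unlink(a): bitmap=............. | 

bitmap = .............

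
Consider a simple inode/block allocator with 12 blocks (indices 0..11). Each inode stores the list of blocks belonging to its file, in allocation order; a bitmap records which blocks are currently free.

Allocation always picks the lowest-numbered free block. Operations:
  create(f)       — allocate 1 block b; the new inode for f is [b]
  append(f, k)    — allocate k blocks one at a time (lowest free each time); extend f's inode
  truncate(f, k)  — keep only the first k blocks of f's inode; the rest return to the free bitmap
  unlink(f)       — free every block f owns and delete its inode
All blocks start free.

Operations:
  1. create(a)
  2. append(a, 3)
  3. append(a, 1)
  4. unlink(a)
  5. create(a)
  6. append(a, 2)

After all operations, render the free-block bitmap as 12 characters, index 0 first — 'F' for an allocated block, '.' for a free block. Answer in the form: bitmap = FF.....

create(a): bitmap=F........... | a=[0]
append(a, 3): bitmap=FFFF........ | a=[0, 1, 2, 3]
append(a, 1): bitmap=FFFFF....... | a=[0, 1, 2, 3, 4]
unlink(a): bitmap=............ | 
create(a): bitmap=F........... | a=[0]
append(a, 2): bitmap=FFF......... | a=[0, 1, 2]

bitmap = FFF.........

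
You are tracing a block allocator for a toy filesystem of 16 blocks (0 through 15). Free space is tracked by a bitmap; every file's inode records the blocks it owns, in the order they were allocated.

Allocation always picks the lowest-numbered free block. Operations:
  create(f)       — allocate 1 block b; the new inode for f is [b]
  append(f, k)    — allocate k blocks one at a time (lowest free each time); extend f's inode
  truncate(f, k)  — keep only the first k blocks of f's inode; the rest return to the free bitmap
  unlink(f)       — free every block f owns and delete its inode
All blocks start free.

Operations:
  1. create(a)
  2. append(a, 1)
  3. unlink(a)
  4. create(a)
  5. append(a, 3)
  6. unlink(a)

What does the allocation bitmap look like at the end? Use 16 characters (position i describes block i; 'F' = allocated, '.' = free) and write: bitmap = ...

after create(a) → a:[0]  free=[F...............]
after append(a, 1) → a:[0, 1]  free=[FF..............]
after unlink(a) →   free=[................]
after create(a) → a:[0]  free=[F...............]
after append(a, 3) → a:[0, 1, 2, 3]  free=[FFFF............]
after unlink(a) →   free=[................]

bitmap = ................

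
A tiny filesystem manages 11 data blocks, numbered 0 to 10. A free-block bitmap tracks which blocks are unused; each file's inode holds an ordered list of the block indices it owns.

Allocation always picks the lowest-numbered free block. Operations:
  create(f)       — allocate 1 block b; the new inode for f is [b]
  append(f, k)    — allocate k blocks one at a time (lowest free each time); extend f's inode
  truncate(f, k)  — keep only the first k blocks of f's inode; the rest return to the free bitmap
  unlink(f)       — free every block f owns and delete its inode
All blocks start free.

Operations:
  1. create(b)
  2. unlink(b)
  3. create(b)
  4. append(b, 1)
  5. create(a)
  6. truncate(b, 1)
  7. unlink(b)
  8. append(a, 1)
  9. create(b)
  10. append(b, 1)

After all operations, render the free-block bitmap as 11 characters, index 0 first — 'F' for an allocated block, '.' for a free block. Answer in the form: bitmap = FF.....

  1. create(b)  ⇒  F..........  {b→[0]}
  2. unlink(b)  ⇒  ...........  {}
  3. create(b)  ⇒  F..........  {b→[0]}
  4. append(b, 1)  ⇒  FF.........  {b→[0, 1]}
  5. create(a)  ⇒  FFF........  {a→[2]; b→[0, 1]}
  6. truncate(b, 1)  ⇒  F.F........  {a→[2]; b→[0]}
  7. unlink(b)  ⇒  ..F........  {a→[2]}
  8. append(a, 1)  ⇒  F.F........  {a→[2, 0]}
  9. create(b)  ⇒  FFF........  {a→[2, 0]; b→[1]}
  10. append(b, 1)  ⇒  FFFF.......  {a→[2, 0]; b→[1, 3]}

bitmap = FFFF.......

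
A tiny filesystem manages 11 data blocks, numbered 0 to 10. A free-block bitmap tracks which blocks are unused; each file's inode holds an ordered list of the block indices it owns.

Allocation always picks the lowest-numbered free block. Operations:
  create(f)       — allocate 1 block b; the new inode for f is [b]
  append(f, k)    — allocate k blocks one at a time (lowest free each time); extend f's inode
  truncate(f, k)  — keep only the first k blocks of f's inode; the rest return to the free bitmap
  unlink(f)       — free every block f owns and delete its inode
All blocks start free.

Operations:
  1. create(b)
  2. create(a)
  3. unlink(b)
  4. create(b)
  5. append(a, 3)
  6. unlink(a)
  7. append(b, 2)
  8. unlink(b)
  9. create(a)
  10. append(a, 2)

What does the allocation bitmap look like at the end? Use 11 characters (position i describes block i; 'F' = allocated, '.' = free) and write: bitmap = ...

create(b): bitmap=F.......... | b=[0]
create(a): bitmap=FF......... | a=[1] b=[0]
unlink(b): bitmap=.F......... | a=[1]
create(b): bitmap=FF......... | a=[1] b=[0]
append(a, 3): bitmap=FFFFF...... | a=[1, 2, 3, 4] b=[0]
unlink(a): bitmap=F.......... | b=[0]
append(b, 2): bitmap=FFF........ | b=[0, 1, 2]
unlink(b): bitmap=........... | 
create(a): bitmap=F.......... | a=[0]
append(a, 2): bitmap=FFF........ | a=[0, 1, 2]

bitmap = FFF........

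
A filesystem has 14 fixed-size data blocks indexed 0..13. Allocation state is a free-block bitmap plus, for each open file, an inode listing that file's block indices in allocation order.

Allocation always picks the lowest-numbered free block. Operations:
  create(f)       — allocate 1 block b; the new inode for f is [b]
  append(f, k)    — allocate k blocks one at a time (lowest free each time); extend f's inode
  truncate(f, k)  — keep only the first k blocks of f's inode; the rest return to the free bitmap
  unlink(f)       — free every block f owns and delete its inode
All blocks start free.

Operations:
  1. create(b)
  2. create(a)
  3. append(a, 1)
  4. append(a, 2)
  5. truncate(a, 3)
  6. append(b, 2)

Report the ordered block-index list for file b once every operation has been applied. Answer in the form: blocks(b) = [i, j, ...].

blocks(b) = [0, 4, 5]

[1] create(b) — b=0 (map F.............)
[2] create(a) — a=1 b=0 (map FF............)
[3] append(a, 1) — a=1,2 b=0 (map FFF...........)
[4] append(a, 2) — a=1,2,3,4 b=0 (map FFFFF.........)
[5] truncate(a, 3) — a=1,2,3 b=0 (map FFFF..........)
[6] append(b, 2) — a=1,2,3 b=0,4,5 (map FFFFFF........)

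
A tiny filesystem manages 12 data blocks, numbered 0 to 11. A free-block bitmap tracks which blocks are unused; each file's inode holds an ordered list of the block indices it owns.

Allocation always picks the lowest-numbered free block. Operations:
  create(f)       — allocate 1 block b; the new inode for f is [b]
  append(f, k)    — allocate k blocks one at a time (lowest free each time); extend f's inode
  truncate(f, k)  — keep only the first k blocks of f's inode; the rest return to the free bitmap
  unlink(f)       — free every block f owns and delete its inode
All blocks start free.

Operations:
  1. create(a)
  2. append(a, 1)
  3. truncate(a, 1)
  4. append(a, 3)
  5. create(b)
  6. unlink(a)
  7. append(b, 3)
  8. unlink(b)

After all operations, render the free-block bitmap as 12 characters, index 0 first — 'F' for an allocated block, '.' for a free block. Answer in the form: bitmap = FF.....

create(a): bitmap=F........... | a=[0]
append(a, 1): bitmap=FF.......... | a=[0, 1]
truncate(a, 1): bitmap=F........... | a=[0]
append(a, 3): bitmap=FFFF........ | a=[0, 1, 2, 3]
create(b): bitmap=FFFFF....... | a=[0, 1, 2, 3] b=[4]
unlink(a): bitmap=....F....... | b=[4]
append(b, 3): bitmap=FFF.F....... | b=[4, 0, 1, 2]
unlink(b): bitmap=............ | 

bitmap = ............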